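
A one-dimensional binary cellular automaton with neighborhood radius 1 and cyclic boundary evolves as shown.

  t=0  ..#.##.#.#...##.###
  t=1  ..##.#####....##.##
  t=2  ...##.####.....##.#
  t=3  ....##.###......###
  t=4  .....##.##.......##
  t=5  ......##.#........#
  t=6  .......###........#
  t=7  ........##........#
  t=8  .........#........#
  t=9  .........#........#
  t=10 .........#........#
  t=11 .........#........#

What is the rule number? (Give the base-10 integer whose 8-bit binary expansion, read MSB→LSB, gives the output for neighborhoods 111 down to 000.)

228

  [7] ### => #  t=0,i=17
  [6] ##. => #  t=0,i=5
  [5] #.# => #  t=0,i=3
  [4] #.. => .  t=0,i=0
  [3] .## => .  t=0,i=4
  [2] .#. => #  t=0,i=2
  [1] ..# => .  t=0,i=1
  [0] ... => .  t=0,i=11
  bits 11100100 = 228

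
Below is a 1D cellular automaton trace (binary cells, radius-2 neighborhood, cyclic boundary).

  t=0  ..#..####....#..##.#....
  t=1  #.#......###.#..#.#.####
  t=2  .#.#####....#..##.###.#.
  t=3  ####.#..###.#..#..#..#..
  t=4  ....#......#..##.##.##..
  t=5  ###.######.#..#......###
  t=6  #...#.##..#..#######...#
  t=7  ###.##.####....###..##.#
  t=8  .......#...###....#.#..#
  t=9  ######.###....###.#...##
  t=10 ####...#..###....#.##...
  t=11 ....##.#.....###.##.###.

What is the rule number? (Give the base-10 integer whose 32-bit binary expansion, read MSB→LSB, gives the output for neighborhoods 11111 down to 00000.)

2275875187

  ##### -> #   bit 31 = 1  t=1,i=22
  ####. -> .   bit 30 = 0  t=0,i=7
  ###.# -> .   bit 29 = 0  t=1,i=0
  ###.. -> .   bit 28 = 0  t=0,i=8
  ##.## -> .   bit 27 = 0  t=2,i=17
  ##.#. -> #   bit 26 = 1  t=0,i=18
  ##..# -> #   bit 25 = 1  t=6,i=8
  ##... -> #   bit 24 = 1  t=0,i=9
  #.### -> #   bit 23 = 1  t=1,i=20
  #.##. -> .   bit 22 = 0  t=4,i=17
  #.#.# -> #   bit 21 = 1  t=1,i=18
  #.#.. -> .   bit 20 = 0  t=0,i=19
  #..## -> .   bit 19 = 0  t=0,i=4
  #..#. -> #   bit 18 = 1  t=1,i=15
  #...# -> #   bit 17 = 1  t=6,i=2
  #.... -> #   bit 16 = 1  t=0,i=10
  .#### -> .   bit 15 = 0  t=0,i=6
  .###. -> .   bit 14 = 0  t=1,i=10
  .##.# -> .   bit 13 = 0  t=0,i=17
  .##.. -> #   bit 12 = 1  t=4,i=21
  .#.## -> #   bit 11 = 1  t=1,i=19
  .#.#. -> .   bit 10 = 0  t=1,i=17
  .#..# -> .   bit 9 = 0  t=0,i=3
  .#... -> #   bit 8 = 1  t=0,i=20
  ..### -> .   bit 7 = 0  t=0,i=5
  ..##. -> #   bit 6 = 1  t=0,i=16
  ..#.# -> #   bit 5 = 1  t=1,i=16
  ..#.. -> #   bit 4 = 1  t=0,i=2
  ...## -> .   bit 3 = 0  t=1,i=8
  ...#. -> .   bit 2 = 0  t=0,i=1
  ....# -> #   bit 1 = 1  t=0,i=0
  ..... -> #   bit 0 = 1  t=0,i=22
  bits 10000111101001110001100101110011 = 2275875187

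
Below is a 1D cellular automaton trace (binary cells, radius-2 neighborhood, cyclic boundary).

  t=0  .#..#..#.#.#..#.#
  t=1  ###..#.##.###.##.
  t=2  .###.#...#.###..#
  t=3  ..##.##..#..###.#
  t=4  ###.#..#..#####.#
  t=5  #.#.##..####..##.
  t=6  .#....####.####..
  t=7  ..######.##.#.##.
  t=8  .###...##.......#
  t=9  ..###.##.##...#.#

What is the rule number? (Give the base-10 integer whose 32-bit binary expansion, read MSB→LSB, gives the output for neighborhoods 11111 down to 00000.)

  #####|.  b31=0 t=4,i=12
  ####.|.  b30=0 t=4,i=1
  ###.#|#  b29=1 t=1,i=12
  ###..|#  b28=1 t=1,i=2
  ##.##|#  b27=1 t=1,i=9
  ##.#.|.  b26=0 t=2,i=4
  ##..#|#  b25=1 t=1,i=3
  ##...|#  b24=1 t=6,i=15
  #.###|.  b23=0 t=1,i=0
  #.##.|.  b22=0 t=1,i=7
  #.#.#|.  b21=0 t=0,i=9
  #.#..|#  b20=1 t=0,i=1
  #..##|#  b19=1 t=3,i=1
  #..#.|.  b18=0 t=0,i=3
  #...#|.  b17=0 t=2,i=7
  #....|#  b16=1 t=6,i=3
  .####|#  b15=1 t=4,i=0
  .###.|#  b14=1 t=1,i=1
  .##.#|.  b13=0 t=1,i=8
  .##..|.  b12=0 t=3,i=6
  .#.##|.  b11=0 t=1,i=6
  .#.#.|#  b10=1 t=0,i=0
  .#..#|#  b9=1 t=0,i=2
  .#...|#  b8=1 t=2,i=6
  ..###|#  b7=1 t=3,i=12
  ..##.|#  b6=1 t=3,i=2
  ..#.#|#  b5=1 t=0,i=7
  ..#..|.  b4=0 t=0,i=4
  ...##|#  b3=1 t=6,i=5
  ...#.|.  b2=0 t=2,i=8
  ....#|#  b1=1 t=6,i=4
  .....|.  b0=0 t=8,i=11
  bits 00111011000110011100011111101010 = 991545322

991545322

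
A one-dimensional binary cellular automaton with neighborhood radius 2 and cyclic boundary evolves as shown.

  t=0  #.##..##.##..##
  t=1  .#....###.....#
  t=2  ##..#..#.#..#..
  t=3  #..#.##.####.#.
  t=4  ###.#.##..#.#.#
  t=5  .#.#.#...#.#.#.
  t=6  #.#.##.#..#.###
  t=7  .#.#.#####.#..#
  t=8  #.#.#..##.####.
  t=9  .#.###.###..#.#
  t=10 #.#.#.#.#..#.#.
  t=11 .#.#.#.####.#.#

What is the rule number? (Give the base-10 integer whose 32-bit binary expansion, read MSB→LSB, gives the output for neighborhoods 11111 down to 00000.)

  #####|#  b31=1 t=7,i=7
  ####.|#  b30=1 t=3,i=10
  ###.#|.  b29=0 t=0,i=0
  ###..|.  b28=0 t=1,i=8
  ##.##|#  b27=1 t=0,i=1
  ##.#.|#  b26=1 t=3,i=12
  ##..#|.  b25=0 t=0,i=4
  ##...|#  b24=1 t=1,i=9
  #.###|.  b23=0 t=3,i=8
  #.##.|.  b22=0 t=0,i=2
  #.#.#|.  b21=0 t=3,i=13
  #.#..|#  b20=1 t=1,i=1
  #..##|.  b19=0 t=0,i=5
  #..#.|#  b18=1 t=2,i=3
  #...#|#  b17=1 t=5,i=7
  #....|.  b16=0 t=1,i=3
  .####|.  b15=0 t=3,i=9
  .###.|#  b14=1 t=0,i=14
  .##.#|#  b13=1 t=0,i=7
  .##..|.  b12=0 t=0,i=3
  .#.##|#  b11=1 t=3,i=4
  .#.#.|#  b10=1 t=1,i=0
  .#..#|#  b9=1 t=2,i=5
  .#...|.  b8=0 t=1,i=2
  ..###|.  b7=0 t=0,i=13
  ..##.|#  b6=1 t=0,i=6
  ..#.#|.  b5=0 t=1,i=14
  ..#..|.  b4=0 t=2,i=4
  ...##|.  b3=0 t=1,i=5
  ...#.|.  b2=0 t=1,i=13
  ....#|#  b1=1 t=1,i=4
  .....|.  b0=0 t=1,i=11
  bits 11001101000101100110111001000010 = 3440799298

3440799298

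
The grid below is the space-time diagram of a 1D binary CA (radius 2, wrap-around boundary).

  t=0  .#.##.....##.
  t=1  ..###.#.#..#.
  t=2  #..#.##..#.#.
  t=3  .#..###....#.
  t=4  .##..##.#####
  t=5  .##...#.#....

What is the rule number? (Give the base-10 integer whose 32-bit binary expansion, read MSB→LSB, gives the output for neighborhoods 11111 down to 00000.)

350452246

  #####|.  b31=0 t=4,i=10
  ####.|.  b30=0 t=4,i=11
  ###.#|.  b29=0 t=1,i=4
  ###..|#  b28=1 t=3,i=6
  ##.##|.  b27=0 t=4,i=0
  ##.#.|#  b26=1 t=1,i=5
  ##..#|.  b25=0 t=0,i=12
  ##...|.  b24=0 t=0,i=5
  #.###|#  b23=1 t=4,i=8
  #.##.|#  b22=1 t=0,i=3
  #.#.#|#  b21=1 t=1,i=6
  #.#..|.  b20=0 t=1,i=8
  #..##|.  b19=0 t=3,i=3
  #..#.|.  b18=0 t=0,i=0
  #...#|#  b17=1 t=1,i=0
  #....|#  b16=1 t=0,i=6
  .####|.  b15=0 t=4,i=9
  .###.|#  b14=1 t=1,i=3
  .##.#|#  b13=1 t=4,i=6
  .##..|#  b12=1 t=0,i=4
  .#.##|#  b11=1 t=0,i=2
  .#.#.|.  b10=0 t=1,i=7
  .#..#|#  b9=1 t=1,i=9
  .#...|.  b8=0 t=1,i=12
  ..###|.  b7=0 t=1,i=2
  ..##.|.  b6=0 t=0,i=10
  ..#.#|.  b5=0 t=0,i=1
  ..#..|#  b4=1 t=1,i=11
  ...##|.  b3=0 t=0,i=9
  ...#.|#  b2=1 t=3,i=10
  ....#|#  b1=1 t=0,i=8
  .....|.  b0=0 t=0,i=7
  bits 00010100111000110111101000010110 = 350452246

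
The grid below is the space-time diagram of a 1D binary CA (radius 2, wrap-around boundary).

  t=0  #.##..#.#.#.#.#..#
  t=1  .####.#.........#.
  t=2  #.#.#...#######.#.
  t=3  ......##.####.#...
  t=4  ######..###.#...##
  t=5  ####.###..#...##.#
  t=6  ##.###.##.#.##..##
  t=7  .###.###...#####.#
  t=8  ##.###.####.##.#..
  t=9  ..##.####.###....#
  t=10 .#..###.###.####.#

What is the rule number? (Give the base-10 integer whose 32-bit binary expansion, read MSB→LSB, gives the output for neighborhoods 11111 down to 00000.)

3150682171

  #####|#  b31=1 t=2,i=10
  ####.|.  b30=0 t=1,i=3
  ###.#|#  b29=1 t=1,i=4
  ###..|#  b28=1 t=4,i=5
  ##.##|#  b27=1 t=0,i=1
  ##.#.|.  b26=0 t=1,i=5
  ##..#|#  b25=1 t=0,i=4
  ##...|#  b24=1 t=7,i=8
  #.###|#  b23=1 t=3,i=9
  #.##.|#  b22=1 t=0,i=2
  #.#.#|.  b21=0 t=0,i=8
  #.#..|.  b20=0 t=0,i=14
  #..##|#  b19=1 t=0,i=16
  #..#.|.  b18=0 t=0,i=5
  #...#|#  b17=1 t=2,i=6
  #....|#  b16=1 t=1,i=8
  .####|#  b15=1 t=1,i=2
  .###.|.  b14=0 t=4,i=9
  .##.#|.  b13=0 t=0,i=0
  .##..|#  b12=1 t=0,i=3
  .#.##|#  b11=1 t=6,i=11
  .#.#.|.  b10=0 t=0,i=7
  .#..#|.  b9=0 t=0,i=15
  .#...|.  b8=0 t=1,i=7
  ..###|.  b7=0 t=1,i=1
  ..##.|.  b6=0 t=0,i=17
  ..#.#|#  b5=1 t=0,i=6
  ..#..|#  b4=1 t=1,i=16
  ...##|#  b3=1 t=2,i=7
  ...#.|.  b2=0 t=1,i=15
  ....#|#  b1=1 t=1,i=14
  .....|#  b0=1 t=1,i=9
  bits 10111011110010111001100000111011 = 3150682171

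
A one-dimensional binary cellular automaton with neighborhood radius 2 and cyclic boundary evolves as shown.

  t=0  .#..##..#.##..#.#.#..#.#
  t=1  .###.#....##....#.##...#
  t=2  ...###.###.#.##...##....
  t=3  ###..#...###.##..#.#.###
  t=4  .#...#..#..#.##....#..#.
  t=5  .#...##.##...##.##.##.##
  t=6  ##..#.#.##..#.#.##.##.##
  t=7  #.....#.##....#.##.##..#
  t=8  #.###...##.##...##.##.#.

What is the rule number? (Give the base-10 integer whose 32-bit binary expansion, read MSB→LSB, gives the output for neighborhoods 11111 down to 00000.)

1685697051

  #####|.  b31=0 t=3,i=0
  ####.|#  b30=1 t=3,i=1
  ###.#|#  b29=1 t=1,i=3
  ###..|.  b28=0 t=3,i=2
  ##.##|.  b27=0 t=2,i=6
  ##.#.|#  b26=1 t=1,i=4
  ##..#|.  b25=0 t=0,i=6
  ##...|.  b24=0 t=1,i=12
  #.###|.  b23=0 t=1,i=1
  #.##.|#  b22=1 t=0,i=10
  #.#.#|#  b21=1 t=0,i=16
  #.#..|#  b20=1 t=0,i=1
  #..##|#  b19=1 t=0,i=3
  #..#.|.  b18=0 t=0,i=7
  #...#|.  b17=0 t=1,i=21
  #....|#  b16=1 t=1,i=7
  .####|#  b15=1 t=3,i=22
  .###.|.  b14=0 t=1,i=2
  .##.#|#  b13=1 t=5,i=6
  .##..|#  b12=1 t=0,i=5
  .#.##|.  b11=0 t=0,i=9
  .#.#.|.  b10=0 t=0,i=0
  .#..#|#  b9=1 t=0,i=2
  .#...|.  b8=0 t=1,i=6
  ..###|.  b7=0 t=2,i=3
  ..##.|.  b6=0 t=0,i=4
  ..#.#|.  b5=0 t=0,i=8
  ..#..|#  b4=1 t=3,i=5
  ...##|#  b3=1 t=1,i=9
  ...#.|.  b2=0 t=1,i=15
  ....#|#  b1=1 t=1,i=8
  .....|#  b0=1 t=2,i=0
  bits 01100100011110011011001000011011 = 1685697051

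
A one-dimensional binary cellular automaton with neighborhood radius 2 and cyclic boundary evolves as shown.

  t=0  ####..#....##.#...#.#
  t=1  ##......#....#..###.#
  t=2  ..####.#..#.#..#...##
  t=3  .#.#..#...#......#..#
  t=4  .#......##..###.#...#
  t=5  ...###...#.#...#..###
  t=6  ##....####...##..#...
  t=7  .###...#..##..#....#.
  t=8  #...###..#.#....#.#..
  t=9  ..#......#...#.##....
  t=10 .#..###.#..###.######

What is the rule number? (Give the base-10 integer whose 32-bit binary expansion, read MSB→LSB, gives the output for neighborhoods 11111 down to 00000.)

2381025317

  ##### -> #   bit 31 = 1  t=0,i=1
  ####. -> .   bit 30 = 0  t=0,i=2
  ###.# -> .   bit 29 = 0  t=1,i=18
  ###.. -> .   bit 28 = 0  t=0,i=3
  ##.## -> #   bit 27 = 1  t=1,i=19
  ##.#. -> #   bit 26 = 1  t=0,i=13
  ##..# -> .   bit 25 = 0  t=0,i=4
  ##... -> #   bit 24 = 1  t=1,i=2
  #.### -> #   bit 23 = 1  t=0,i=20
  #.##. -> #   bit 22 = 1  t=9,i=15
  #.#.# -> #   bit 21 = 1  t=3,i=1
  #.#.. -> .   bit 20 = 0  t=0,i=14
  #..## -> #   bit 19 = 1  t=1,i=15
  #..#. -> .   bit 18 = 0  t=0,i=5
  #...# -> #   bit 17 = 1  t=0,i=16
  #.... -> #   bit 16 = 1  t=0,i=8
  .#### -> #   bit 15 = 1  t=0,i=0
  .###. -> .   bit 14 = 0  t=1,i=0
  .##.# -> .   bit 13 = 0  t=0,i=12
  .##.. -> #   bit 12 = 1  t=2,i=20
  .#.## -> .   bit 11 = 0  t=0,i=19
  .#.#. -> .   bit 10 = 0  t=2,i=11
  .#..# -> .   bit 9 = 0  t=1,i=14
  .#... -> .   bit 8 = 0  t=0,i=7
  ..### -> .   bit 7 = 0  t=1,i=16
  ..##. -> .   bit 6 = 0  t=0,i=11
  ..#.# -> #   bit 5 = 1  t=0,i=18
  ..#.. -> .   bit 4 = 0  t=0,i=6
  ...## -> .   bit 3 = 0  t=0,i=10
  ...#. -> #   bit 2 = 1  t=0,i=17
  ....# -> .   bit 1 = 0  t=0,i=9
  ..... -> #   bit 0 = 1  t=1,i=4
  bits 10001101111010111001000000100101 = 2381025317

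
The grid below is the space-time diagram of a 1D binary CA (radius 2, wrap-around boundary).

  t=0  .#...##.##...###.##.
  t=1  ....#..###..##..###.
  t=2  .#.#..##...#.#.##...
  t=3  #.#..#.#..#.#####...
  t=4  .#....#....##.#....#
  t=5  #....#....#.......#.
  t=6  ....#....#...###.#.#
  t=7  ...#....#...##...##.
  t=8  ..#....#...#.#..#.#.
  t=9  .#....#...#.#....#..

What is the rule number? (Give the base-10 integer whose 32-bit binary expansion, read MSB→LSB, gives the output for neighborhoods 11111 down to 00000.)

  #####|#  b31=1 t=3,i=14
  ####.|.  b30=0 t=3,i=15
  ###.#|.  b29=0 t=0,i=15
  ###..|.  b28=0 t=1,i=9
  ##.##|#  b27=1 t=0,i=7
  ##.#.|.  b26=0 t=4,i=13
  ##..#|.  b25=0 t=0,i=19
  ##...|.  b24=0 t=0,i=10
  #.###|#  b23=1 t=3,i=12
  #.##.|#  b22=1 t=0,i=8
  #.#.#|#  b21=1 t=2,i=13
  #.#..|.  b20=0 t=2,i=3
  #..##|#  b19=1 t=1,i=6
  #..#.|.  b18=0 t=0,i=0
  #...#|.  b17=0 t=0,i=3
  #....|.  b16=0 t=1,i=0
  .####|.  b15=0 t=3,i=13
  .###.|.  b14=0 t=0,i=14
  .##.#|.  b13=0 t=0,i=6
  .##..|#  b12=1 t=0,i=9
  .#.##|#  b11=1 t=2,i=14
  .#.#.|#  b10=1 t=2,i=2
  .#..#|.  b9=0 t=1,i=5
  .#...|.  b8=0 t=0,i=2
  ..###|#  b7=1 t=0,i=13
  ..##.|.  b6=0 t=0,i=5
  ..#.#|.  b5=0 t=2,i=1
  ..#..|.  b4=0 t=0,i=1
  ...##|#  b3=1 t=0,i=4
  ...#.|#  b2=1 t=1,i=3
  ....#|.  b1=0 t=1,i=2
  .....|#  b0=1 t=1,i=1
  bits 10001000111010000001110010001101 = 2296913037

2296913037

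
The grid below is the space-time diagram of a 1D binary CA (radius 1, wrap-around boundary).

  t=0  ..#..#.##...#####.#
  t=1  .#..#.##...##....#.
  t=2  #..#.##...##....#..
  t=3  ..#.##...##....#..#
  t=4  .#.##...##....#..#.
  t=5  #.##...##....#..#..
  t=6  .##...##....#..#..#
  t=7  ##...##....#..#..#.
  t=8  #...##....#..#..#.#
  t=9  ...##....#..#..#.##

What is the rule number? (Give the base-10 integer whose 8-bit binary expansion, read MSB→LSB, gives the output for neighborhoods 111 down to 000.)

  ### -> .   bit 7 = 0  t=0,i=13
  ##. -> .   bit 6 = 0  t=0,i=8
  #.# -> #   bit 5 = 1  t=0,i=6
  #.. -> .   bit 4 = 0  t=0,i=0
  .## -> #   bit 3 = 1  t=0,i=7
  .#. -> .   bit 2 = 0  t=0,i=2
  ..# -> #   bit 1 = 1  t=0,i=1
  ... -> .   bit 0 = 0  t=0,i=10
  bits 00101010 = 42

42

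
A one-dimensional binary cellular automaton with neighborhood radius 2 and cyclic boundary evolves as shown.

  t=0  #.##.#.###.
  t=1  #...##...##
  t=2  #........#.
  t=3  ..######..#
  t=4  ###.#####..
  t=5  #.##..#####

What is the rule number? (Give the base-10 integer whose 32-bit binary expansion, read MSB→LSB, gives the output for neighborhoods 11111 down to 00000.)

  nb #####: next=#  (t=3,i=4, bit31=1)
  nb ####.: next=#  (t=3,i=6, bit30=1)
  nb ###.#: next=#  (t=0,i=9, bit29=1)
  nb ###..: next=#  (t=1,i=0, bit28=1)
  nb ##.##: next=#  (t=4,i=3, bit27=1)
  nb ##.#.: next=#  (t=0,i=4, bit26=1)
  nb ##..#: next=#  (t=3,i=8, bit25=1)
  nb ##...: next=.  (t=1,i=1, bit24=0)
  nb #.###: next=.  (t=0,i=7, bit23=0)
  nb #.##.: next=.  (t=0,i=2, bit22=0)
  nb #.#.#: next=#  (t=0,i=0, bit21=1)
  nb #.#..: next=.  (t=2,i=0, bit20=0)
  nb #..##: next=#  (t=3,i=1, bit19=1)
  nb #..#.: next=.  (t=3,i=9, bit18=0)
  nb #...#: next=.  (t=1,i=2, bit17=0)
  nb #....: next=#  (t=2,i=2, bit16=1)
  nb .####: next=.  (t=3,i=3, bit15=0)
  nb .###.: next=.  (t=0,i=8, bit14=0)
  nb .##.#: next=.  (t=0,i=3, bit13=0)
  nb .##..: next=.  (t=1,i=5, bit12=0)
  nb .#.##: next=.  (t=0,i=1, bit11=0)
  nb .#.#.: next=#  (t=2,i=10, bit10=1)
  nb .#..#: next=#  (t=3,i=0, bit9=1)
  nb .#...: next=.  (t=2,i=1, bit8=0)
  nb ..###: next=#  (t=1,i=9, bit7=1)
  nb ..##.: next=.  (t=1,i=4, bit6=0)
  nb ..#.#: next=.  (t=2,i=9, bit5=0)
  nb ..#..: next=.  (t=3,i=10, bit4=0)
  nb ...##: next=.  (t=1,i=3, bit3=0)
  nb ...#.: next=.  (t=2,i=8, bit2=0)
  nb ....#: next=#  (t=2,i=7, bit1=1)
  nb .....: next=#  (t=2,i=3, bit0=1)
  bits 11111110001010010000011010000011 = 4264101507

4264101507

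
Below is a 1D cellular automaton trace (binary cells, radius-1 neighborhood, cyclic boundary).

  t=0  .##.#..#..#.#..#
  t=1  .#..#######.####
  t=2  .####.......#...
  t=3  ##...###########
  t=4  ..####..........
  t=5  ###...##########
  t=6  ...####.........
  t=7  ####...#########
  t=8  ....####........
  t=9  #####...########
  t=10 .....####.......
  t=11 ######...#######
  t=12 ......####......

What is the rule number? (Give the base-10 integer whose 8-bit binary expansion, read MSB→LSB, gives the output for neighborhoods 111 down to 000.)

31

  ### -> .   bit 7 = 0  t=1,i=5
  ##. -> .   bit 6 = 0  t=0,i=2
  #.# -> .   bit 5 = 0  t=0,i=0
  #.. -> #   bit 4 = 1  t=0,i=5
  .## -> #   bit 3 = 1  t=0,i=1
  .#. -> #   bit 2 = 1  t=0,i=4
  ..# -> #   bit 1 = 1  t=0,i=6
  ... -> #   bit 0 = 1  t=2,i=6
  bits 00011111 = 31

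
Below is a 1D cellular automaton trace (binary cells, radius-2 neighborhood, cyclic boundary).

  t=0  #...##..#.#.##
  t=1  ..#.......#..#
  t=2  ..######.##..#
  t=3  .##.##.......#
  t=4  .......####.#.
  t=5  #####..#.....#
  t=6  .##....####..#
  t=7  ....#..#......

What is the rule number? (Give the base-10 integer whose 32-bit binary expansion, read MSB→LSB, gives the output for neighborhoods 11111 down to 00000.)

  ##### -> #   bit 31 = 1  t=2,i=4
  ####. -> .   bit 30 = 0  t=2,i=6
  ###.# -> .   bit 29 = 0  t=2,i=7
  ###.. -> .   bit 28 = 0  t=0,i=0
  ##.## -> .   bit 27 = 0  t=2,i=8
  ##.#. -> .   bit 26 = 0  t=4,i=11
  ##..# -> .   bit 25 = 0  t=0,i=6
  ##... -> .   bit 24 = 0  t=0,i=1
  #.### -> .   bit 23 = 0  t=0,i=12
  #.##. -> .   bit 22 = 0  t=2,i=9
  #.#.# -> #   bit 21 = 1  t=0,i=10
  #.#.. -> .   bit 20 = 0  t=4,i=12
  #..## -> #   bit 19 = 1  t=2,i=1
  #..#. -> .   bit 18 = 0  t=0,i=7
  #...# -> #   bit 17 = 1  t=0,i=2
  #.... -> #   bit 16 = 1  t=1,i=4
  .#### -> .   bit 15 = 0  t=2,i=3
  .###. -> #   bit 14 = 1  t=0,i=13
  .##.# -> .   bit 13 = 0  t=3,i=2
  .##.. -> .   bit 12 = 0  t=0,i=5
  .#.## -> .   bit 11 = 0  t=0,i=11
  .#.#. -> .   bit 10 = 0  t=0,i=9
  .#..# -> .   bit 9 = 0  t=1,i=0
  .#... -> #   bit 8 = 1  t=1,i=3
  ..### -> #   bit 7 = 1  t=2,i=2
  ..##. -> .   bit 6 = 0  t=0,i=4
  ..#.# -> .   bit 5 = 0  t=0,i=8
  ..#.. -> #   bit 4 = 1  t=1,i=2
  ...## -> .   bit 3 = 0  t=0,i=3
  ...#. -> #   bit 2 = 1  t=1,i=9
  ....# -> .   bit 1 = 0  t=1,i=8
  ..... -> #   bit 0 = 1  t=1,i=5
  bits 10000000001010110100000110010101 = 2150318485

2150318485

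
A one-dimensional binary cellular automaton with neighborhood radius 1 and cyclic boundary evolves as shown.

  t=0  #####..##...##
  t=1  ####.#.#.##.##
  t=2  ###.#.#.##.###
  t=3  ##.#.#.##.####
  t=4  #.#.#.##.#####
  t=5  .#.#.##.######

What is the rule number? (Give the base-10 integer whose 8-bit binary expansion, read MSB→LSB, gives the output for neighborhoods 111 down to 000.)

185

  [7] ### => #  t=0,i=0
  [6] ##. => .  t=0,i=4
  [5] #.# => #  t=1,i=4
  [4] #.. => #  t=0,i=5
  [3] .## => #  t=0,i=7
  [2] .#. => .  t=1,i=5
  [1] ..# => .  t=0,i=6
  [0] ... => #  t=0,i=10
  bits 10111001 = 185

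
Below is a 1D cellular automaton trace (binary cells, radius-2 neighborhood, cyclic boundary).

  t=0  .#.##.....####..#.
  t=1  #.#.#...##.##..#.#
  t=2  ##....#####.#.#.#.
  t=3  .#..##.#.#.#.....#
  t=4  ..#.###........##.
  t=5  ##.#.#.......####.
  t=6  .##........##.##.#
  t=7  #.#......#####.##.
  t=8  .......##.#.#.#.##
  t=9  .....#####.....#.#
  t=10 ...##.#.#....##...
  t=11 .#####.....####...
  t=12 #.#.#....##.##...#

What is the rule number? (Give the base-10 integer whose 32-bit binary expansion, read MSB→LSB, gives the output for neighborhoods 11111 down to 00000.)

1275525710

  [31] ##### => .  t=2,i=8
  [30] ####. => #  t=0,i=12
  [29] ###.# => .  t=2,i=10
  [28] ###.. => .  t=0,i=13
  [27] ##.## => #  t=1,i=10
  [26] ##.#. => #  t=1,i=1
  [25] ##..# => .  t=0,i=14
  [24] ##... => .  t=0,i=5
  [23] #.### => .  t=4,i=4
  [22] #.##. => .  t=0,i=3
  [21] #.#.# => .  t=1,i=2
  [20] #.#.. => .  t=1,i=4
  [19] #..## => .  t=3,i=3
  [18] #..#. => #  t=0,i=0
  [17] #...# => #  t=1,i=6
  [16] #.... => .  t=0,i=6
  [15] .#### => #  t=0,i=11
  [14] .###. => #  t=4,i=5
  [13] .##.# => #  t=1,i=0
  [12] .##.. => #  t=0,i=4
  [11] .#.## => #  t=0,i=2
  [10] .#.#. => .  t=1,i=3
  [9] .#..# => #  t=0,i=17
  [8] .#... => .  t=1,i=5
  [7] ..### => .  t=0,i=10
  [6] ..##. => #  t=1,i=8
  [5] ..#.# => .  t=0,i=1
  [4] ..#.. => .  t=0,i=16
  [3] ...## => #  t=0,i=9
  [2] ...#. => #  t=3,i=16
  [1] ....# => #  t=0,i=8
  [0] ..... => .  t=0,i=7
  bits 01001100000001101111101001001110 = 1275525710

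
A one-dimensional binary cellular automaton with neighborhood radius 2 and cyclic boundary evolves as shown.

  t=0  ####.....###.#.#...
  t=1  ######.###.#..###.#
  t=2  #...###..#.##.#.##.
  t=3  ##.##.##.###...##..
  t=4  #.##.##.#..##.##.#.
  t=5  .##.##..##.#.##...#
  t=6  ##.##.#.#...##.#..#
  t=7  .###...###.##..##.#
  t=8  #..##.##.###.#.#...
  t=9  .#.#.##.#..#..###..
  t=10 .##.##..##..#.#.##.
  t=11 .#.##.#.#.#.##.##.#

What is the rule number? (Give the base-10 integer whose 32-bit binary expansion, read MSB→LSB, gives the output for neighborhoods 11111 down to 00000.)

  [31] ##### => .  t=1,i=1
  [30] ####. => #  t=0,i=2
  [29] ###.# => #  t=0,i=11
  [28] ###.. => #  t=0,i=3
  [27] ##.## => #  t=1,i=6
  [26] ##.#. => .  t=0,i=12
  [25] ##..# => #  t=2,i=7
  [24] ##... => #  t=0,i=4
  [23] #.### => .  t=1,i=7
  [22] #.##. => #  t=2,i=11
  [21] #.#.# => .  t=0,i=13
  [20] #.#.. => #  t=0,i=15
  [19] #..## => .  t=1,i=13
  [18] #..#. => .  t=2,i=8
  [17] #...# => .  t=0,i=17
  [16] #.... => #  t=0,i=5
  [15] .#### => #  t=0,i=1
  [14] .###. => .  t=0,i=10
  [13] .##.# => .  t=2,i=12
  [12] .##.. => .  t=3,i=16
  [11] .#.## => #  t=2,i=10
  [10] .#.#. => #  t=0,i=14
  [9] .#..# => #  t=1,i=12
  [8] .#... => #  t=0,i=16
  [7] ..### => #  t=0,i=0
  [6] ..##. => #  t=3,i=0
  [5] ..#.# => #  t=2,i=9
  [4] ..#.. => .  t=8,i=0
  [3] ...## => #  t=0,i=8
  [2] ...#. => .  t=5,i=17
  [1] ....# => #  t=0,i=7
  [0] ..... => .  t=0,i=6
  bits 01111011010100011000111111101010 = 2068942826

2068942826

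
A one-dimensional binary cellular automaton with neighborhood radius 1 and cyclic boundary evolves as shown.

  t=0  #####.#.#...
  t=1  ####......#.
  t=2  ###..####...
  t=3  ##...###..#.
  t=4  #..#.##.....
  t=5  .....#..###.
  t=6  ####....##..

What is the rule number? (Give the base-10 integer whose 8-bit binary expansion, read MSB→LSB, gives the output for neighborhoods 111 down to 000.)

  nb ###: next=#  (t=0,i=1, bit7=1)
  nb ##.: next=.  (t=0,i=4, bit6=0)
  nb #.#: next=.  (t=0,i=5, bit5=0)
  nb #..: next=.  (t=0,i=9, bit4=0)
  nb .##: next=#  (t=0,i=0, bit3=1)
  nb .#.: next=.  (t=0,i=6, bit2=0)
  nb ..#: next=.  (t=0,i=11, bit1=0)
  nb ...: next=#  (t=0,i=10, bit0=1)
  bits 10001001 = 137

137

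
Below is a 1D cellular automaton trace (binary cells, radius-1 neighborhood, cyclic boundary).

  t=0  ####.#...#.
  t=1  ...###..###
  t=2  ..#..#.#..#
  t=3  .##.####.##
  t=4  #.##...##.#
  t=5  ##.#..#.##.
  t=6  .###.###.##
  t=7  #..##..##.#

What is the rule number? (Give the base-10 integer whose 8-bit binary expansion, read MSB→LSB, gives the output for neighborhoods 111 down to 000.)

  nb ###: next=.  (t=0,i=1, bit7=0)
  nb ##.: next=#  (t=0,i=3, bit6=1)
  nb #.#: next=#  (t=0,i=4, bit5=1)
  nb #..: next=.  (t=0,i=6, bit4=0)
  nb .##: next=.  (t=0,i=0, bit3=0)
  nb .#.: next=#  (t=0,i=5, bit2=1)
  nb ..#: next=#  (t=0,i=8, bit1=1)
  nb ...: next=.  (t=0,i=7, bit0=0)
  bits 01100110 = 102

102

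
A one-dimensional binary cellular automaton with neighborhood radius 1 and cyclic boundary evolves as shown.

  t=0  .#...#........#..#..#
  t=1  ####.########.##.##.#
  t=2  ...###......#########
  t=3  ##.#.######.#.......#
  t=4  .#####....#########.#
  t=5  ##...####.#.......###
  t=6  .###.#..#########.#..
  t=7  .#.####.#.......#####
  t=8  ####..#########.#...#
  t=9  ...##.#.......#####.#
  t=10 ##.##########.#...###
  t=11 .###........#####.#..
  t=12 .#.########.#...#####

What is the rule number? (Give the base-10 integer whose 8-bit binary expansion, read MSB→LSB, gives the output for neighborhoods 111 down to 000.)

125

  [7] ### => .  t=1,i=0
  [6] ##. => #  t=1,i=3
  [5] #.# => #  t=0,i=0
  [4] #.. => #  t=0,i=2
  [3] .## => #  t=1,i=5
  [2] .#. => #  t=0,i=1
  [1] ..# => .  t=0,i=4
  [0] ... => #  t=0,i=3
  bits 01111101 = 125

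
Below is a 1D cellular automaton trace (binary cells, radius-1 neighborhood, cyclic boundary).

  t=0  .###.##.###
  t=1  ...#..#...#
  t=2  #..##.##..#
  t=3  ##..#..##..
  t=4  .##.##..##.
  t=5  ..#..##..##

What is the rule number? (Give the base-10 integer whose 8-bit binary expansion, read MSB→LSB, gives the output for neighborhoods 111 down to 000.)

  nb ###: next=.  (t=0,i=2, bit7=0)
  nb ##.: next=#  (t=0,i=3, bit6=1)
  nb #.#: next=.  (t=0,i=0, bit5=0)
  nb #..: next=#  (t=1,i=0, bit4=1)
  nb .##: next=.  (t=0,i=1, bit3=0)
  nb .#.: next=#  (t=1,i=3, bit2=1)
  nb ..#: next=.  (t=1,i=2, bit1=0)
  nb ...: next=.  (t=1,i=1, bit0=0)
  bits 01010100 = 84

84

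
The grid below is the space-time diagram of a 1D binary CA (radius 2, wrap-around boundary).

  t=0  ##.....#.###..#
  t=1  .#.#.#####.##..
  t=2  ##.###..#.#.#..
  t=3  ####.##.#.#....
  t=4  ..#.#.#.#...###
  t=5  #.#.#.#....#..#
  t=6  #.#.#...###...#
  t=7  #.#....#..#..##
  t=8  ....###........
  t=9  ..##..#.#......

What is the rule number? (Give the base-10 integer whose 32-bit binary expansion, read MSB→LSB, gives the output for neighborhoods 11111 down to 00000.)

1520515182

  [31] ##### => .  t=1,i=7
  [30] ####. => #  t=1,i=8
  [29] ###.# => .  t=1,i=9
  [28] ###.. => #  t=0,i=1
  [27] ##.## => #  t=1,i=10
  [26] ##.#. => .  t=3,i=7
  [25] ##..# => #  t=0,i=12
  [24] ##... => .  t=0,i=2
  [23] #.### => #  t=0,i=9
  [22] #.##. => .  t=1,i=11
  [21] #.#.# => #  t=1,i=3
  [20] #.#.. => .  t=2,i=12
  [19] #..## => .  t=0,i=13
  [18] #..#. => .  t=2,i=7
  [17] #...# => .  t=1,i=14
  [16] #.... => #  t=0,i=3
  [15] .#### => .  t=1,i=6
  [14] .###. => .  t=0,i=0
  [13] .##.# => #  t=2,i=1
  [12] .##.. => #  t=1,i=12
  [11] .#.## => #  t=0,i=8
  [10] .#.#. => .  t=1,i=2
  [9] .#..# => .  t=2,i=13
  [8] .#... => .  t=3,i=11
  [7] ..### => .  t=0,i=14
  [6] ..##. => #  t=2,i=0
  [5] ..#.# => #  t=0,i=7
  [4] ..#.. => .  t=5,i=11
  [3] ...## => #  t=3,i=14
  [2] ...#. => #  t=0,i=6
  [1] ....# => #  t=0,i=5
  [0] ..... => .  t=0,i=4
  bits 01011010101000010011100001101110 = 1520515182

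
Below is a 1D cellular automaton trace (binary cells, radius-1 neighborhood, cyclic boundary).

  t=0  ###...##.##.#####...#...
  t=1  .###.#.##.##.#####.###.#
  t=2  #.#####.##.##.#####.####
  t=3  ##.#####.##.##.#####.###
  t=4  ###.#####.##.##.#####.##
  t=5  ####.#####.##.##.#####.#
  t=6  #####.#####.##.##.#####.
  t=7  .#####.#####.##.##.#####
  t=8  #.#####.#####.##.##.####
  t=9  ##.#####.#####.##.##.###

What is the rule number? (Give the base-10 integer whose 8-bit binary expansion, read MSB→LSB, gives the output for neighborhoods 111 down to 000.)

246

  [7] ### => #  t=0,i=1
  [6] ##. => #  t=0,i=2
  [5] #.# => #  t=0,i=8
  [4] #.. => #  t=0,i=3
  [3] .## => .  t=0,i=0
  [2] .#. => #  t=0,i=20
  [1] ..# => #  t=0,i=5
  [0] ... => .  t=0,i=4
  bits 11110110 = 246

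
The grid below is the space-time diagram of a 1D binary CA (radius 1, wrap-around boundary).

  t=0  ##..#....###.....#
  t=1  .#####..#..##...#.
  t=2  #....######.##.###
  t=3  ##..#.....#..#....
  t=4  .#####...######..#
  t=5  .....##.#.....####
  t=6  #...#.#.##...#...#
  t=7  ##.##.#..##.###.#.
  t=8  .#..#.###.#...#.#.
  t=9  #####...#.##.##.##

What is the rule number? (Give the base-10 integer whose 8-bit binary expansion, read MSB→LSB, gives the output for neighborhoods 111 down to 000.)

86

  ###|.  b7=0 t=0,i=0
  ##.|#  b6=1 t=0,i=1
  #.#|.  b5=0 t=2,i=11
  #..|#  b4=1 t=0,i=2
  .##|.  b3=0 t=0,i=9
  .#.|#  b2=1 t=0,i=4
  ..#|#  b1=1 t=0,i=3
  ...|.  b0=0 t=0,i=6
  bits 01010110 = 86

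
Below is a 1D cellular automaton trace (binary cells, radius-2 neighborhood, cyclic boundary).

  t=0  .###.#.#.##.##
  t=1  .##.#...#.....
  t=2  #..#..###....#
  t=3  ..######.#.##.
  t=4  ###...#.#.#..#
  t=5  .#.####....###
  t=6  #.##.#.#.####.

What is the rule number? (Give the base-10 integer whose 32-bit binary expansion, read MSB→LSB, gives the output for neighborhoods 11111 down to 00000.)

  nb #####: next=.  (t=3,i=4, bit31=0)
  nb ####.: next=#  (t=3,i=6, bit30=1)
  nb ###.#: next=.  (t=0,i=3, bit29=0)
  nb ###..: next=.  (t=2,i=8, bit28=0)
  nb ##.##: next=.  (t=0,i=0, bit27=0)
  nb ##.#.: next=#  (t=0,i=4, bit26=1)
  nb ##..#: next=.  (t=2,i=1, bit25=0)
  nb ##...: next=#  (t=2,i=9, bit24=1)
  nb #.###: next=#  (t=0,i=1, bit23=1)
  nb #.##.: next=.  (t=0,i=9, bit22=0)
  nb #.#.#: next=.  (t=0,i=5, bit21=0)
  nb #.#..: next=.  (t=1,i=4, bit20=0)
  nb #..##: next=#  (t=2,i=5, bit19=1)
  nb #..#.: next=#  (t=2,i=2, bit18=1)
  nb #...#: next=#  (t=1,i=6, bit17=1)
  nb #....: next=.  (t=1,i=10, bit16=0)
  nb .####: next=.  (t=3,i=3, bit15=0)
  nb .###.: next=#  (t=0,i=2, bit14=1)
  nb .##.#: next=.  (t=0,i=10, bit13=0)
  nb .##..: next=.  (t=2,i=0, bit12=0)
  nb .#.##: next=#  (t=0,i=8, bit11=1)
  nb .#.#.: next=.  (t=0,i=6, bit10=0)
  nb .#..#: next=#  (t=2,i=4, bit9=1)
  nb .#...: next=.  (t=1,i=5, bit8=0)
  nb ..###: next=#  (t=2,i=6, bit7=1)
  nb ..##.: next=.  (t=1,i=1, bit6=0)
  nb ..#.#: next=#  (t=4,i=6, bit5=1)
  nb ..#..: next=#  (t=1,i=8, bit4=1)
  nb ...##: next=#  (t=1,i=0, bit3=1)
  nb ...#.: next=#  (t=1,i=7, bit2=1)
  nb ....#: next=#  (t=1,i=13, bit1=1)
  nb .....: next=.  (t=1,i=11, bit0=0)
  bits 01000101100011100100101010111110 = 1166953150

1166953150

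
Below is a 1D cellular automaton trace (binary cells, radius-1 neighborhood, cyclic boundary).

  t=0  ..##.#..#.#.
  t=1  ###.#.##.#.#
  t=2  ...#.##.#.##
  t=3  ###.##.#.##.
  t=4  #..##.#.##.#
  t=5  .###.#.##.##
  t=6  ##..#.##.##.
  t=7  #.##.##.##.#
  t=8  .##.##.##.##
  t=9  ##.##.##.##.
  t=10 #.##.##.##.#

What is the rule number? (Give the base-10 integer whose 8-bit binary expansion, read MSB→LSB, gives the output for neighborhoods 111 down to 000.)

59

  ###|.  b7=0 t=1,i=0
  ##.|.  b6=0 t=0,i=3
  #.#|#  b5=1 t=0,i=4
  #..|#  b4=1 t=0,i=6
  .##|#  b3=1 t=0,i=2
  .#.|.  b2=0 t=0,i=5
  ..#|#  b1=1 t=0,i=1
  ...|#  b0=1 t=0,i=0
  bits 00111011 = 59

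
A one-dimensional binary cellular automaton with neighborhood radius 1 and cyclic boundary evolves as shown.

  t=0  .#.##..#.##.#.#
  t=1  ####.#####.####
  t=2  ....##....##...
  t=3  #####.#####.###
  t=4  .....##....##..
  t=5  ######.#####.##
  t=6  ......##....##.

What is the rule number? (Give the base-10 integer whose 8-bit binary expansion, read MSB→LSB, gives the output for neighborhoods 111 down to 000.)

  [7] ### => .  t=1,i=0
  [6] ##. => .  t=0,i=4
  [5] #.# => #  t=0,i=0
  [4] #.. => #  t=0,i=5
  [3] .## => #  t=0,i=3
  [2] .#. => #  t=0,i=1
  [1] ..# => #  t=0,i=6
  [0] ... => #  t=2,i=0
  bits 00111111 = 63

63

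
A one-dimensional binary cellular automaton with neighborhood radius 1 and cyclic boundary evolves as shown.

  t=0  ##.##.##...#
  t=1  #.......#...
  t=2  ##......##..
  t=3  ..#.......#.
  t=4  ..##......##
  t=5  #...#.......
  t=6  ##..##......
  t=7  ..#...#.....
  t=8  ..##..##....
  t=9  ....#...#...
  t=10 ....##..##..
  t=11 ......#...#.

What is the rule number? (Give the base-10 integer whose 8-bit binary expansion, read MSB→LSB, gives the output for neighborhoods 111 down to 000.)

148

  ###|#  b7=1 t=0,i=0
  ##.|.  b6=0 t=0,i=1
  #.#|.  b5=0 t=0,i=2
  #..|#  b4=1 t=0,i=8
  .##|.  b3=0 t=0,i=3
  .#.|#  b2=1 t=1,i=0
  ..#|.  b1=0 t=0,i=10
  ...|.  b0=0 t=0,i=9
  bits 10010100 = 148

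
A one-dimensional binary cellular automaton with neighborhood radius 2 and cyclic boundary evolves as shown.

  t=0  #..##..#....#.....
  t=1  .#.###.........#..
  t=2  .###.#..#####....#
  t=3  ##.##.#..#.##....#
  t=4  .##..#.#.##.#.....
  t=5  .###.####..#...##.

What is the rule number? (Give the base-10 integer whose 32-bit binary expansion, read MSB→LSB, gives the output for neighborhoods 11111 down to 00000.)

  #####|.  b31=0 t=2,i=10
  ####.|#  b30=1 t=2,i=11
  ###.#|#  b29=1 t=2,i=3
  ###..|#  b28=1 t=1,i=5
  ##.##|#  b27=1 t=3,i=2
  ##.#.|#  b26=1 t=2,i=4
  ##..#|#  b25=1 t=0,i=5
  ##...|.  b24=0 t=1,i=6
  #.###|#  b23=1 t=1,i=3
  #.##.|.  b22=0 t=3,i=3
  #.#.#|#  b21=1 t=4,i=7
  #.#..|.  b20=0 t=2,i=5
  #..##|.  b19=0 t=0,i=2
  #..#.|.  b18=0 t=0,i=6
  #...#|#  b17=1 t=1,i=17
  #....|.  b16=0 t=0,i=9
  .####|#  b15=1 t=2,i=9
  .###.|.  b14=0 t=1,i=4
  .##.#|.  b13=0 t=3,i=4
  .##..|#  b12=1 t=0,i=4
  .#.##|#  b11=1 t=1,i=2
  .#.#.|#  b10=1 t=4,i=6
  .#..#|#  b9=1 t=0,i=1
  .#...|.  b8=0 t=0,i=8
  ..###|.  b7=0 t=2,i=8
  ..##.|#  b6=1 t=0,i=3
  ..#.#|#  b5=1 t=1,i=1
  ..#..|.  b4=0 t=0,i=0
  ...##|.  b3=0 t=3,i=16
  ...#.|.  b2=0 t=0,i=11
  ....#|.  b1=0 t=0,i=10
  .....|#  b0=1 t=0,i=15
  bits 01111110101000101001111001100001 = 2124586593

2124586593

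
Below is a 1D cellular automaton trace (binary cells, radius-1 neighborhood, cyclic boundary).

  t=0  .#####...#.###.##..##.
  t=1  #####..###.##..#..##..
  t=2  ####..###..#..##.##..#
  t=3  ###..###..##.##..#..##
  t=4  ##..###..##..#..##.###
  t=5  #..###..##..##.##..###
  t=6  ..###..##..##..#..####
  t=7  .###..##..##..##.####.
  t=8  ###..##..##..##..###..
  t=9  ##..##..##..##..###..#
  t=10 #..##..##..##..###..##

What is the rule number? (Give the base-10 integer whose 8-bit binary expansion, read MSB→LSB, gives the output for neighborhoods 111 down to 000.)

  ### -> #   bit 7 = 1  t=0,i=2
  ##. -> .   bit 6 = 0  t=0,i=5
  #.# -> .   bit 5 = 0  t=0,i=10
  #.. -> .   bit 4 = 0  t=0,i=6
  .## -> #   bit 3 = 1  t=0,i=1
  .#. -> #   bit 2 = 1  t=0,i=9
  ..# -> #   bit 1 = 1  t=0,i=0
  ... -> #   bit 0 = 1  t=0,i=7
  bits 10001111 = 143

143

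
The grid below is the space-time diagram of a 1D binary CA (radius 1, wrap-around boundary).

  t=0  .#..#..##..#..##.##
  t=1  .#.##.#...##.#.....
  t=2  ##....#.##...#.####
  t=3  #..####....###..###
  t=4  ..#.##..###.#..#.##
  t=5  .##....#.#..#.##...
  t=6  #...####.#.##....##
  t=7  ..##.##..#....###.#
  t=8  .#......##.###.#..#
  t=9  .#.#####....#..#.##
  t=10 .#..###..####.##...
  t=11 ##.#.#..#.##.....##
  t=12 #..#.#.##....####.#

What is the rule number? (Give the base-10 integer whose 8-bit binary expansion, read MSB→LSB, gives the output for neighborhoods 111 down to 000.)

  ###|#  b7=1 t=2,i=0
  ##.|.  b6=0 t=0,i=8
  #.#|.  b5=0 t=0,i=0
  #..|.  b4=0 t=0,i=2
  .##|.  b3=0 t=0,i=7
  .#.|#  b2=1 t=0,i=1
  ..#|#  b1=1 t=0,i=3
  ...|#  b0=1 t=1,i=8
  bits 10000111 = 135

135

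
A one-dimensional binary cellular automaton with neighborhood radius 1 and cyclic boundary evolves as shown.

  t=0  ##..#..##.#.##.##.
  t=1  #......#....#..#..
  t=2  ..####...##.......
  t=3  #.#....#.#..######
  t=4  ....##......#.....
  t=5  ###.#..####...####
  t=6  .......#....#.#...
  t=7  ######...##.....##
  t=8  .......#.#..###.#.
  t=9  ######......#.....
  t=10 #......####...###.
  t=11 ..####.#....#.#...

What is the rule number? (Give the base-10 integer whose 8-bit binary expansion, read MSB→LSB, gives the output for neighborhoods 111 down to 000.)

  nb ###: next=.  (t=2,i=3, bit7=0)
  nb ##.: next=.  (t=0,i=1, bit6=0)
  nb #.#: next=.  (t=0,i=9, bit5=0)
  nb #..: next=.  (t=0,i=2, bit4=0)
  nb .##: next=#  (t=0,i=0, bit3=1)
  nb .#.: next=.  (t=0,i=4, bit2=0)
  nb ..#: next=.  (t=0,i=3, bit1=0)
  nb ...: next=#  (t=1,i=2, bit0=1)
  bits 00001001 = 9

9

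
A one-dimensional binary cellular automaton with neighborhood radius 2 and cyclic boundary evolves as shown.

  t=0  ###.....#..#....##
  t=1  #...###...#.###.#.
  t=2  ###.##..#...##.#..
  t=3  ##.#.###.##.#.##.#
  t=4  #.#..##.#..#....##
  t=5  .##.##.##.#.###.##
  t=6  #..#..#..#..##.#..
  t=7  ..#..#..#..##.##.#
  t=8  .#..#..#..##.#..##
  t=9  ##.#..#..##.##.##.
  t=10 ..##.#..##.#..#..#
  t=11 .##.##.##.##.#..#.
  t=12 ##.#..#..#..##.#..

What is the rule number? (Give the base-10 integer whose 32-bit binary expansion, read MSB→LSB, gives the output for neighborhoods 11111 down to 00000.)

2392805827

  nb #####: next=#  (t=0,i=0, bit31=1)
  nb ####.: next=.  (t=0,i=1, bit30=0)
  nb ###.#: next=.  (t=1,i=14, bit29=0)
  nb ###..: next=.  (t=0,i=2, bit28=0)
  nb ##.##: next=#  (t=2,i=3, bit27=1)
  nb ##.#.: next=#  (t=1,i=15, bit26=1)
  nb ##..#: next=#  (t=2,i=6, bit25=1)
  nb ##...: next=.  (t=0,i=3, bit24=0)
  nb #.###: next=#  (t=1,i=12, bit23=1)
  nb #.##.: next=.  (t=2,i=4, bit22=0)
  nb #.#.#: next=.  (t=1,i=16, bit21=0)
  nb #.#..: next=#  (t=1,i=0, bit20=1)
  nb #..##: next=#  (t=2,i=17, bit19=1)
  nb #..#.: next=#  (t=0,i=10, bit18=1)
  nb #...#: next=#  (t=1,i=2, bit17=1)
  nb #....: next=#  (t=0,i=4, bit16=1)
  nb .####: next=.  (t=0,i=17, bit15=0)
  nb .###.: next=#  (t=1,i=5, bit14=1)
  nb .##.#: next=.  (t=2,i=13, bit13=0)
  nb .##..: next=#  (t=2,i=5, bit12=1)
  nb .#.##: next=.  (t=1,i=11, bit11=0)
  nb .#.#.: next=.  (t=1,i=17, bit10=0)
  nb .#..#: next=.  (t=0,i=9, bit9=0)
  nb .#...: next=#  (t=0,i=12, bit8=1)
  nb ..###: next=#  (t=0,i=16, bit7=1)
  nb ..##.: next=#  (t=2,i=12, bit6=1)
  nb ..#.#: next=.  (t=1,i=10, bit5=0)
  nb ..#..: next=.  (t=0,i=8, bit4=0)
  nb ...##: next=.  (t=0,i=15, bit3=0)
  nb ...#.: next=.  (t=0,i=7, bit2=0)
  nb ....#: next=#  (t=0,i=6, bit1=1)
  nb .....: next=#  (t=0,i=5, bit0=1)
  bits 10001110100111110101000111000011 = 2392805827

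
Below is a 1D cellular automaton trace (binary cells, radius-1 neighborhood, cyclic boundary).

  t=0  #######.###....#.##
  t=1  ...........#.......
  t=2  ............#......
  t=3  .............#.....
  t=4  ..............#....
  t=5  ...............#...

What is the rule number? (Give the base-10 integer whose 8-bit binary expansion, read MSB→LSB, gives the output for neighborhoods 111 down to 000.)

  ### -> .   bit 7 = 0  t=0,i=0
  ##. -> .   bit 6 = 0  t=0,i=6
  #.# -> .   bit 5 = 0  t=0,i=7
  #.. -> #   bit 4 = 1  t=0,i=11
  .## -> .   bit 3 = 0  t=0,i=8
  .#. -> .   bit 2 = 0  t=0,i=15
  ..# -> .   bit 1 = 0  t=0,i=14
  ... -> .   bit 0 = 0  t=0,i=12
  bits 00010000 = 16

16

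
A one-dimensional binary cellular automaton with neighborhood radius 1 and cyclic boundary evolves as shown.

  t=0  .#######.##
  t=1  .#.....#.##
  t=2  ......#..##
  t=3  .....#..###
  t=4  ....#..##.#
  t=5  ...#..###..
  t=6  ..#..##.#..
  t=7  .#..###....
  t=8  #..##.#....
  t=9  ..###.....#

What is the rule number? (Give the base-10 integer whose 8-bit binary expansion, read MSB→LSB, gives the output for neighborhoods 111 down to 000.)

74

  ###|.  b7=0 t=0,i=2
  ##.|#  b6=1 t=0,i=7
  #.#|.  b5=0 t=0,i=0
  #..|.  b4=0 t=1,i=2
  .##|#  b3=1 t=0,i=1
  .#.|.  b2=0 t=1,i=1
  ..#|#  b1=1 t=1,i=6
  ...|.  b0=0 t=1,i=3
  bits 01001010 = 74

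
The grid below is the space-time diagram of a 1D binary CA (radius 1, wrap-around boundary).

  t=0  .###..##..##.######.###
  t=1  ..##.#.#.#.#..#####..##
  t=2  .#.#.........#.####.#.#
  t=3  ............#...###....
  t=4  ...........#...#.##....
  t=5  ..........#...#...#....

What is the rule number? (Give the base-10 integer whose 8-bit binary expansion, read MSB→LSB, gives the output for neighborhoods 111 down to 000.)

  ### -> #   bit 7 = 1  t=0,i=2
  ##. -> #   bit 6 = 1  t=0,i=3
  #.# -> .   bit 5 = 0  t=0,i=0
  #.. -> .   bit 4 = 0  t=0,i=4
  .## -> .   bit 3 = 0  t=0,i=1
  .#. -> .   bit 2 = 0  t=1,i=5
  ..# -> #   bit 1 = 1  t=0,i=5
  ... -> .   bit 0 = 0  t=2,i=5
  bits 11000010 = 194

194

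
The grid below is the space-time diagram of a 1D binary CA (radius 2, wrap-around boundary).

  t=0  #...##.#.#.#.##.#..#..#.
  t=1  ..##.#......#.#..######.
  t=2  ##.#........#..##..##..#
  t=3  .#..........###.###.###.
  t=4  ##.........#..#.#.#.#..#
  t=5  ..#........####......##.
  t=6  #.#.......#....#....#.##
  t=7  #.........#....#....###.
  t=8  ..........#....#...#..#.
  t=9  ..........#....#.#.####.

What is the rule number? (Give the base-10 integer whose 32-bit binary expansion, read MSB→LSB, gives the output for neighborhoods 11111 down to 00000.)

  [31] ##### => #  t=1,i=19
  [30] ####. => .  t=1,i=21
  [29] ###.# => #  t=2,i=1
  [28] ###.. => .  t=1,i=22
  [27] ##.## => .  t=3,i=15
  [26] ##.#. => .  t=0,i=6
  [25] ##..# => #  t=2,i=17
  [24] ##... => #  t=1,i=23
  [23] #.### => #  t=3,i=16
  [22] #.##. => .  t=0,i=13
  [21] #.#.# => .  t=0,i=7
  [20] #.#.. => .  t=0,i=0
  [19] #..## => #  t=1,i=16
  [18] #..#. => #  t=0,i=18
  [17] #...# => #  t=0,i=2
  [16] #.... => .  t=1,i=7
  [15] .#### => .  t=1,i=18
  [14] .###. => .  t=2,i=0
  [13] .##.# => #  t=0,i=5
  [12] .##.. => #  t=2,i=16
  [11] .#.## => #  t=0,i=12
  [10] .#.#. => .  t=0,i=8
  [9] .#..# => #  t=0,i=17
  [8] .#... => .  t=0,i=1
  [7] ..### => .  t=1,i=17
  [6] ..##. => .  t=0,i=4
  [5] ..#.# => #  t=0,i=22
  [4] ..#.. => #  t=0,i=19
  [3] ...## => #  t=0,i=3
  [2] ...#. => .  t=1,i=11
  [1] ....# => .  t=1,i=10
  [0] ..... => .  t=1,i=8
  bits 10100011100011100011101000111000 = 2744007224

2744007224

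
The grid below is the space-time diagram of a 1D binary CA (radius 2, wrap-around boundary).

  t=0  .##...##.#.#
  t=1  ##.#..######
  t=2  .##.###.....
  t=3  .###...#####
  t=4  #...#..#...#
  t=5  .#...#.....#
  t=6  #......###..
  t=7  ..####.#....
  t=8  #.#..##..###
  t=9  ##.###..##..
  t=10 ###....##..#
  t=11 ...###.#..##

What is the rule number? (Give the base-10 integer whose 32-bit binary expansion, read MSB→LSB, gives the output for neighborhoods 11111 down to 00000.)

  [31] ##### => .  t=1,i=8
  [30] ####. => .  t=1,i=0
  [29] ###.# => #  t=1,i=1
  [28] ###.. => .  t=2,i=6
  [27] ##.## => #  t=2,i=3
  [26] ##.#. => #  t=0,i=8
  [25] ##..# => .  t=6,i=10
  [24] ##... => #  t=0,i=3
  [23] #.### => .  t=2,i=4
  [22] #.##. => #  t=0,i=1
  [21] #.#.# => #  t=0,i=9
  [20] #.#.. => .  t=1,i=3
  [19] #..## => #  t=1,i=5
  [18] #..#. => .  t=4,i=6
  [17] #...# => .  t=0,i=4
  [16] #.... => #  t=2,i=8
  [15] .#### => .  t=1,i=7
  [14] .###. => .  t=2,i=5
  [13] .##.# => #  t=0,i=7
  [12] .##.. => .  t=0,i=2
  [11] .#.## => #  t=0,i=0
  [10] .#.#. => #  t=0,i=10
  [9] .#..# => #  t=1,i=4
  [8] .#... => .  t=4,i=8
  [7] ..### => #  t=1,i=6
  [6] ..##. => #  t=0,i=6
  [5] ..#.# => .  t=5,i=11
  [4] ..#.. => .  t=4,i=4
  [3] ...## => .  t=0,i=5
  [2] ...#. => .  t=4,i=3
  [1] ....# => #  t=2,i=11
  [0] ..... => #  t=2,i=9
  bits 00101101011010010010111011000011 = 761867971

761867971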